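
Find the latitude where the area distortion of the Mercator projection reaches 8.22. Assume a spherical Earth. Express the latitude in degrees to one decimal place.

Mercator areal scale is sec²φ.
sec²φ = 8.22  ⇒  cos²φ = 0.1217  ⇒  cos φ = 0.3488.
φ = arccos(0.3488) ≈ 69.6°.

69.6°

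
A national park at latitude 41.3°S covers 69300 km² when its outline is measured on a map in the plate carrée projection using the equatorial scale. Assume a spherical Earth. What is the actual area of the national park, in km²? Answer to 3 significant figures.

For the equirectangular projection with φ₀ = 0 (plate carrée), h = 1 along meridians and k = sec φ along parallels.
Areal scale = h·k = 1 × sec φ; at 41.3°, h = 1.000, k = 1.331, so h·k = 1.331.
True area = apparent / (areal scale) = 69300 / 1.331 ≈ 52100 km².

52100 km²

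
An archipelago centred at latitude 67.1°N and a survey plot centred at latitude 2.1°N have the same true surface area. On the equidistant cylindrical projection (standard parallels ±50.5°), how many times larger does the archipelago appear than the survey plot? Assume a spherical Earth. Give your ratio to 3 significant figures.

The equidistant cylindrical projection with φ₀ = 50.5° has h = 1 (meridians true) and k = cos φ₀ / cos φ along parallels.
Areal scale at 67.1°: h·k = 1.000 × 1.635 = 1.635.
Areal scale at 2.1°: h·k = 1.000 × 0.6365 = 0.6365.
Ratio = 1.635/0.6365 ≈ 2.57.

2.57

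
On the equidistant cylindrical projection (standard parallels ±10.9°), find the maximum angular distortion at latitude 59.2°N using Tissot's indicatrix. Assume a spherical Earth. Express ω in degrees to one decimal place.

36.7°

With standard parallel φ₀ = 10.9°, the equirectangular projection gives x = Rλ cos φ₀, y = Rφ, so h = 1 and k = cos 10.9° / cos φ.
At 59.2°: h = 1.000, k = 1.918; principal scales a = 1.918, b = 1.000.
sin(ω/2) = (a − b)/(a + b) = 0.9177/2.918 = 0.3145, so ω = 2 arcsin(0.3145) ≈ 36.7°.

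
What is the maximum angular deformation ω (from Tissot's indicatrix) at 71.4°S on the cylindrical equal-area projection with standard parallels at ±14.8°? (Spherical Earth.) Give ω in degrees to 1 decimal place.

107.0°

For cylindrical equal-area with standard parallel φ₀, h = cos φ / cos φ₀ and k = cos φ₀ / cos φ, so h·k = 1.
At 71.4°: h = 0.3299, k = 3.031; principal scales a = 3.031, b = 0.3299.
sin(ω/2) = (a − b)/(a + b) = 2.701/3.361 = 0.8037, so ω = 2 arcsin(0.8037) ≈ 107.0°.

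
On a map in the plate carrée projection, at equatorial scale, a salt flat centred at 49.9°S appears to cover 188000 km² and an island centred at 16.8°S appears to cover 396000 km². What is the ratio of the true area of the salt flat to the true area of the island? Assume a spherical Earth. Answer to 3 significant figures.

Plate carrée has h = 1 and k = sec φ, giving areal scale sec φ; true area = (apparent area) · cos φ.
True area of salt flat: 188000 × cos(49.9°) = 188000 × 0.6441 = 121100 km².
True area of island: 396000 × cos(16.8°) = 396000 × 0.9573 = 379100 km².
Ratio = 121100 / 379100 ≈ 0.319.

0.319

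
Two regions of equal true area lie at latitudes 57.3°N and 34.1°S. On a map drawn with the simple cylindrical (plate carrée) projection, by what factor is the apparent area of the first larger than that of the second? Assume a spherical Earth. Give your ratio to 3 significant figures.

In the plate carrée (x = Rλ, y = Rφ), meridians are true-scale (h = 1) and parallels are stretched by k = sec φ.
Areal scale at 57.3°: h·k = 1.000 × 1.851 = 1.851.
Areal scale at 34.1°: h·k = 1.000 × 1.208 = 1.208.
Ratio = 1.851/1.208 ≈ 1.53.

1.53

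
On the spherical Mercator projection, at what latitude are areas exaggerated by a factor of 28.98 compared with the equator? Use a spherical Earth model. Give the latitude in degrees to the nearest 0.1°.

79.3°

Mercator areal scale is sec²φ.
sec²φ = 28.98  ⇒  cos²φ = 0.03451  ⇒  cos φ = 0.1858.
φ = arccos(0.1858) ≈ 79.3°.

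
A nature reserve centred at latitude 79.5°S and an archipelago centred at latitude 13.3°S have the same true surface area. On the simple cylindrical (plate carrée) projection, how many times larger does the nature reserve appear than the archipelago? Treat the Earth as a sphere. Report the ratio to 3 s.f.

Plate carrée maps x = Rλ, y = Rφ. The meridian scale is h = 1 and the parallel scale is k = 1/cos φ = sec φ.
Areal scale at 79.5°: h·k = 1.000 × 5.487 = 5.487.
Areal scale at 13.3°: h·k = 1.000 × 1.028 = 1.028.
Ratio = 5.487/1.028 ≈ 5.34.

5.34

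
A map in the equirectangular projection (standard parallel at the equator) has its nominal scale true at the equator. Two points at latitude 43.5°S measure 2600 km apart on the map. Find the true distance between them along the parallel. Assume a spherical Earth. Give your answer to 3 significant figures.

1890 km

In the plate carrée (x = Rλ, y = Rφ), meridians are true-scale (h = 1) and parallels are stretched by k = sec φ.
Along the parallel at 43.5°, map distances are exaggerated by k = sec 43.5° = 1.379.
True distance = 2600 / 1.379 = 2600 × cos 43.5° ≈ 1890 km.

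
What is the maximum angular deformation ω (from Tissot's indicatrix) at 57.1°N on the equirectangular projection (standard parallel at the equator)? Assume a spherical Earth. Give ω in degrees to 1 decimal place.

34.4°

In the plate carrée (x = Rλ, y = Rφ), meridians are true-scale (h = 1) and parallels are stretched by k = sec φ.
At 57.1°: h = 1.000, k = 1.841; principal scales a = 1.841, b = 1.000.
sin(ω/2) = (a − b)/(a + b) = 0.8410/2.841 = 0.2960, so ω = 2 arcsin(0.2960) ≈ 34.4°.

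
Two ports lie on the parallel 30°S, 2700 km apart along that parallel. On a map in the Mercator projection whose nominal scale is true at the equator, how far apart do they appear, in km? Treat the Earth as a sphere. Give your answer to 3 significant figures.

3120 km

For Mercator, h = k = sec φ (a conformal cylindrical projection has a single point scale, 1/cos φ).
Along the parallel, k = sec 30° = 1/0.8660 = 1.155.
Map distance = 2700 × 1.155 ≈ 3120 km.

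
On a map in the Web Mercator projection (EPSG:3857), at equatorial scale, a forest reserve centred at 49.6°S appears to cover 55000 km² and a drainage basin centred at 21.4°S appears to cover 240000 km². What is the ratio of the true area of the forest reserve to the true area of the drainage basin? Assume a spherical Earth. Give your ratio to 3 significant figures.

0.111

Mercator's areal exaggeration is sec²φ; hence true area = (apparent area) · cos²φ.
True area of forest reserve: 55000 × cos²(49.6°) = 55000 × 0.4201 = 23100 km².
True area of drainage basin: 240000 × cos²(21.4°) = 240000 × 0.8669 = 208000 km².
Ratio = 23100 / 208000 ≈ 0.111.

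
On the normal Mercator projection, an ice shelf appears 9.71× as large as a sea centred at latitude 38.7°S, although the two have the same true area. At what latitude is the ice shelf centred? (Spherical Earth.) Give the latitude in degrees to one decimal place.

75.5°

Mercator areal scale is sec²φ, so apparent-area ratio = sec²φ₁ / sec²φ₂ = cos²φ₂ / cos²φ₁.
cos²φ₂ / cos²φ₁ = 9.71  ⇒  cos φ₁ = cos 38.7° / √9.71 = 0.7804/3.116 = 0.2505.
φ₁ = arccos(0.2505) ≈ 75.5°.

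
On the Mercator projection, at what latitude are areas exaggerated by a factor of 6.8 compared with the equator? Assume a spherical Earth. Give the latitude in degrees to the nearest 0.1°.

67.5°

Mercator areal scale is sec²φ.
sec²φ = 6.8  ⇒  cos²φ = 0.1471  ⇒  cos φ = 0.3835.
φ = arccos(0.3835) ≈ 67.5°.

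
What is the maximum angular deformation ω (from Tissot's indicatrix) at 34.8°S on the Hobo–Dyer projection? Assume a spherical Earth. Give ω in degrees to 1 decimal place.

The Hobo–Dyer projection is cylindrical equal-area with φ₀ = 37.5°. Cylindrical equal-area (φ₀ = 37.5°): h = cos φ / cos 37.5° along meridians, k = cos 37.5° / cos φ along parallels; h·k = 1.
At 34.8°: h = 1.035, k = 0.9662; principal scales a = 1.035, b = 0.9662.
sin(ω/2) = (a − b)/(a + b) = 0.06889/2.001 = 0.03442, so ω = 2 arcsin(0.03442) ≈ 3.9°.

3.9°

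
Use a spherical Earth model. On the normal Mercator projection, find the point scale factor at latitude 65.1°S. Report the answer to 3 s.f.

2.38

Mercator is conformal, so the point scale is isotropic: h = k = sec φ = 1/cos φ.
k = 1/cos 65.1° = 1/0.4210 = 2.375.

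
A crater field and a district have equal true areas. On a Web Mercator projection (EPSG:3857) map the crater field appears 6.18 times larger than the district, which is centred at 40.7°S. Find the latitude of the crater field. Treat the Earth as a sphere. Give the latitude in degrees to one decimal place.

72.2°

On Mercator, (apparent₁)/(apparent₂) = sec²φ₁ / sec²φ₂ when true areas are equal.
cos²φ₂ / cos²φ₁ = 6.18  ⇒  cos φ₁ = cos 40.7° / √6.18 = 0.7581/2.486 = 0.3050.
φ₁ = arccos(0.3050) ≈ 72.2°.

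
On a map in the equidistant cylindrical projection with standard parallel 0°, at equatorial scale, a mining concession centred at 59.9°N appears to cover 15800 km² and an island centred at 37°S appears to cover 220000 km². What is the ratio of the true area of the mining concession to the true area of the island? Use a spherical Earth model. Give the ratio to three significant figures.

0.0451

On the plate carrée, areal scale = h·k = 1 × sec φ, so true area = apparent × cos φ.
True area of mining concession: 15800 × cos(59.9°) = 15800 × 0.5015 = 7924 km².
True area of island: 220000 × cos(37°) = 220000 × 0.7986 = 175700 km².
Ratio = 7924 / 175700 ≈ 0.0451.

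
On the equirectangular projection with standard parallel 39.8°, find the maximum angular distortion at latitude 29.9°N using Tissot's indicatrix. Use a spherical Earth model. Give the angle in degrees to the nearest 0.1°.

6.9°

In the equirectangular projection with standard parallel φ₀ = 39.8° (x = Rλ cos φ₀, y = Rφ), meridians are true-scale (h = 1) and the parallel scale is k = cos φ₀ / cos φ.
At 29.9°: h = 1.000, k = 0.8862; principal scales a = 1.000, b = 0.8862.
sin(ω/2) = (a − b)/(a + b) = 0.1138/1.886 = 0.06031, so ω = 2 arcsin(0.06031) ≈ 6.9°.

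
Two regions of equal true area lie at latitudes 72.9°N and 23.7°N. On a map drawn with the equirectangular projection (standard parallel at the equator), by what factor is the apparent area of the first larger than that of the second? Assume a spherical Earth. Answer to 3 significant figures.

In the plate carrée (x = Rλ, y = Rφ), meridians are true-scale (h = 1) and parallels are stretched by k = sec φ.
Areal scale at 72.9°: h·k = 1.000 × 3.401 = 3.401.
Areal scale at 23.7°: h·k = 1.000 × 1.092 = 1.092.
Ratio = 3.401/1.092 ≈ 3.11.

3.11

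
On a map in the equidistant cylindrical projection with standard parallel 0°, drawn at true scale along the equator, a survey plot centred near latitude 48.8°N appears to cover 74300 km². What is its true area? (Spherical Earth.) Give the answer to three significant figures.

48900 km²

Plate carrée maps x = Rλ, y = Rφ. The meridian scale is h = 1 and the parallel scale is k = 1/cos φ = sec φ.
Areal scale = h·k = 1 × sec φ; at 48.8°, h = 1.000, k = 1.518, so h·k = 1.518.
True area = apparent / (areal scale) = 74300 / 1.518 ≈ 48900 km².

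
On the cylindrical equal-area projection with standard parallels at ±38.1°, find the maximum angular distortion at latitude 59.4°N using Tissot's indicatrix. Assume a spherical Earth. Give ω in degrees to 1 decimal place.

48.4°

A cylindrical equal-area projection with standard parallel φ₀ has meridian scale h = cos φ / cos φ₀ and parallel scale k = cos φ₀ / cos φ (so areas are preserved, h·k = 1).
At 59.4°: h = 0.6469, k = 1.546; principal scales a = 1.546, b = 0.6469.
sin(ω/2) = (a − b)/(a + b) = 0.8990/2.193 = 0.4100, so ω = 2 arcsin(0.4100) ≈ 48.4°.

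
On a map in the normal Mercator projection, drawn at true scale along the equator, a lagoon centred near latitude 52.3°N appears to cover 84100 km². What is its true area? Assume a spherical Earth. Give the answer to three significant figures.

Mercator is conformal, so the point scale is isotropic: h = k = sec φ = 1/cos φ.
Areal scale = k² = sec²φ = 1/cos²(52.3°) = 1/0.6115² = 2.674.
True area = apparent / (areal scale) = 84100 / 2.674 ≈ 31500 km².

31500 km²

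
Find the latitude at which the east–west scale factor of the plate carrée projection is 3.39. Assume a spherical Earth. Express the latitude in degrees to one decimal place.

72.8°

Plate carrée: h = 1, k = sec φ along parallels.
sec φ = 3.39  ⇒  cos φ = 0.2950  ⇒  φ ≈ 72.8°.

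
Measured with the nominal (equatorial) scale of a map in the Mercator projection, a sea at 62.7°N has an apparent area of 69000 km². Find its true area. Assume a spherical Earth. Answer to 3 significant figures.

For Mercator, h = k = sec φ (a conformal cylindrical projection has a single point scale, 1/cos φ).
Areal scale = k² = sec²φ = 1/cos²(62.7°) = 1/0.4586² = 4.754.
True area = apparent / (areal scale) = 69000 / 4.754 ≈ 14500 km².

14500 km²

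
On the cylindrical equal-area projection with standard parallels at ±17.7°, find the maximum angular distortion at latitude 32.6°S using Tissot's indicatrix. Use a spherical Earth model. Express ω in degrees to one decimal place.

Cylindrical equal-area (φ₀ = 17.7°): h = cos φ / cos 17.7° along meridians, k = cos 17.7° / cos φ along parallels; h·k = 1.
At 32.6°: h = 0.8843, k = 1.131; principal scales a = 1.131, b = 0.8843.
sin(ω/2) = (a − b)/(a + b) = 0.2465/2.015 = 0.1223, so ω = 2 arcsin(0.1223) ≈ 14.1°.

14.1°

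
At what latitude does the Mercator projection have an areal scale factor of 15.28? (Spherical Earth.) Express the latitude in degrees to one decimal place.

Mercator areal scale is sec²φ.
sec²φ = 15.28  ⇒  cos²φ = 0.06545  ⇒  cos φ = 0.2558.
φ = arccos(0.2558) ≈ 75.2°.

75.2°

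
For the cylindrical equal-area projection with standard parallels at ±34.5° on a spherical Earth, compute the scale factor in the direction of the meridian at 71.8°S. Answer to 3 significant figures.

0.379

Cylindrical equal-area (φ₀ = 34.5°): h = cos φ / cos 34.5° along meridians, k = cos 34.5° / cos φ along parallels; h·k = 1.
h = cos 71.8° / cos 34.5° = 0.3123/0.8241 = 0.3790.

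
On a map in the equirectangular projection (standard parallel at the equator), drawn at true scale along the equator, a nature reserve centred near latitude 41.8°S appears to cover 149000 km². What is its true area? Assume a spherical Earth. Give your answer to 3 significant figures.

In the plate carrée (x = Rλ, y = Rφ), meridians are true-scale (h = 1) and parallels are stretched by k = sec φ.
Areal scale = h·k = 1 × sec φ; at 41.8°, h = 1.000, k = 1.341, so h·k = 1.341.
True area = apparent / (areal scale) = 149000 / 1.341 ≈ 111000 km².

111000 km²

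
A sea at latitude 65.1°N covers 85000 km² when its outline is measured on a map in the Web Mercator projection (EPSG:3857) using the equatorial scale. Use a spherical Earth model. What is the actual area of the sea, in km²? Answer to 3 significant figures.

Mercator is conformal, so the point scale is isotropic: h = k = sec φ = 1/cos φ.
Areal scale = k² = sec²φ = 1/cos²(65.1°) = 1/0.4210² = 5.641.
True area = apparent / (areal scale) = 85000 / 5.641 ≈ 15100 km².

15100 km²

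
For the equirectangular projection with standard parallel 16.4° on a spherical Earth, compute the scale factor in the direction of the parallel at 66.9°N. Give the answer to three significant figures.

2.45

The equidistant cylindrical projection with φ₀ = 16.4° has h = 1 (meridians true) and k = cos φ₀ / cos φ along parallels.
k = cos 16.4° / cos 66.9° = 0.9593/0.3923 = 2.445.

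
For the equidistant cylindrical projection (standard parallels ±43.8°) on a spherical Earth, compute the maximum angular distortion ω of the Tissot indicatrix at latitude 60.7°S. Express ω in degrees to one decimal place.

The equidistant cylindrical projection with φ₀ = 43.8° has h = 1 (meridians true) and k = cos φ₀ / cos φ along parallels.
At 60.7°: h = 1.000, k = 1.475; principal scales a = 1.475, b = 1.000.
sin(ω/2) = (a − b)/(a + b) = 0.4748/2.475 = 0.1919, so ω = 2 arcsin(0.1919) ≈ 22.1°.

22.1°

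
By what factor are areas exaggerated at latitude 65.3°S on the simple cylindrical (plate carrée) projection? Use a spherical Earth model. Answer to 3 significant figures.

2.39

For the equirectangular projection with φ₀ = 0 (plate carrée), h = 1 along meridians and k = sec φ along parallels.
Areal scale = h·k = 1 × sec φ; at 65.3°, h = 1.000, k = 2.393, so h·k = 2.393.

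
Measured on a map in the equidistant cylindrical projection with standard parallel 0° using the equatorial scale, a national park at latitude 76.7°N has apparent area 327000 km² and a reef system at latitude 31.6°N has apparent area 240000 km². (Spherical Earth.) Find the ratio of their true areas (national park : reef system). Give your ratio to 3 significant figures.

Plate carrée has h = 1 and k = sec φ, giving areal scale sec φ; true area = (apparent area) · cos φ.
True area of national park: 327000 × cos(76.7°) = 327000 × 0.2300 = 75230 km².
True area of reef system: 240000 × cos(31.6°) = 240000 × 0.8517 = 204400 km².
Ratio = 75230 / 204400 ≈ 0.368.

0.368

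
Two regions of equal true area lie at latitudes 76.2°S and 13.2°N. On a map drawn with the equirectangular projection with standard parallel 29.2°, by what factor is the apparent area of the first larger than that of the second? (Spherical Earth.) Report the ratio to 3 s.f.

4.08

In the equirectangular projection with standard parallel φ₀ = 29.2° (x = Rλ cos φ₀, y = Rφ), meridians are true-scale (h = 1) and the parallel scale is k = cos φ₀ / cos φ.
Areal scale at 76.2°: h·k = 1.000 × 3.660 = 3.660.
Areal scale at 13.2°: h·k = 1.000 × 0.8966 = 0.8966.
Ratio = 3.660/0.8966 ≈ 4.08.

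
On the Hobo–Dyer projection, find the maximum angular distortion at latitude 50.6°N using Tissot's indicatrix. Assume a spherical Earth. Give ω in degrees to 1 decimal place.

25.4°

The Hobo–Dyer projection is cylindrical equal-area with φ₀ = 37.5°. For cylindrical equal-area with standard parallel φ₀, h = cos φ / cos φ₀ and k = cos φ₀ / cos φ, so h·k = 1.
At 50.6°: h = 0.8001, k = 1.250; principal scales a = 1.250, b = 0.8001.
sin(ω/2) = (a − b)/(a + b) = 0.4498/2.050 = 0.2194, so ω = 2 arcsin(0.2194) ≈ 25.4°.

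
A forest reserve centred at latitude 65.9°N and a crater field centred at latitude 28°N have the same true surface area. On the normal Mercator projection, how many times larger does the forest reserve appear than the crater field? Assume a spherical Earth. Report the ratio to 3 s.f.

4.68

Mercator is conformal with k = sec φ, so areal scale = k² = sec²φ.
At 65.9°: sec²(65.9°) = 1/0.4083² = 5.998.
At 28°: sec²(28°) = 1/0.8829² = 1.283.
Ratio = 5.998/1.283 = cos²(28°)/cos²(65.9°) ≈ 4.68.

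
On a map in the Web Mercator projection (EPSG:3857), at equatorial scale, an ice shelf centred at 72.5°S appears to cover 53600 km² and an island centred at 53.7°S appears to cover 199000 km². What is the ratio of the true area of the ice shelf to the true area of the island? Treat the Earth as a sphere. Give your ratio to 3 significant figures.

0.0695

Since Mercator area scale is 1/cos²φ, the true area equals the apparent area multiplied by cos²φ.
True area of ice shelf: 53600 × cos²(72.5°) = 53600 × 0.09042 = 4847 km².
True area of island: 199000 × cos²(53.7°) = 199000 × 0.3505 = 69750 km².
Ratio = 4847 / 69750 ≈ 0.0695.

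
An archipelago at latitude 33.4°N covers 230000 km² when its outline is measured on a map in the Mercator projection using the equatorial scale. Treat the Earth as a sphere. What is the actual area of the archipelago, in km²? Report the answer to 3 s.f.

160000 km²

The Mercator projection is conformal; its linear scale factor is the same in every direction and equals sec φ = 1/cos φ.
Areal scale = k² = sec²φ = 1/cos²(33.4°) = 1/0.8348² = 1.435.
True area = apparent / (areal scale) = 230000 / 1.435 ≈ 160000 km².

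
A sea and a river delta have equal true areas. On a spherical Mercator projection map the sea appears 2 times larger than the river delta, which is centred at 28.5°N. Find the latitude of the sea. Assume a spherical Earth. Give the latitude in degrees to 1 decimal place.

On Mercator, (apparent₁)/(apparent₂) = sec²φ₁ / sec²φ₂ when true areas are equal.
cos²φ₂ / cos²φ₁ = 2  ⇒  cos φ₁ = cos 28.5° / √2 = 0.8788/1.414 = 0.6214.
φ₁ = arccos(0.6214) ≈ 51.6°.

51.6°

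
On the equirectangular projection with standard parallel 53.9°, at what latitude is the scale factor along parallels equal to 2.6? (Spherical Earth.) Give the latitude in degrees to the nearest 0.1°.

76.9°

The equidistant cylindrical projection with φ₀ = 53.9° has h = 1 (meridians true) and k = cos φ₀ / cos φ along parallels.
k = cos φ₀ / cos φ = 2.6  ⇒  cos φ = cos 53.9° / 2.6 = 0.2266.
φ = arccos(0.2266) ≈ 76.9°.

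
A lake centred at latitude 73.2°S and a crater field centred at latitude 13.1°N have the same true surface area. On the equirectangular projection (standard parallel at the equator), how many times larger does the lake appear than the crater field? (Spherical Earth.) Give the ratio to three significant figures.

For the equirectangular projection with φ₀ = 0 (plate carrée), h = 1 along meridians and k = sec φ along parallels.
Areal scale at 73.2°: h·k = 1.000 × 3.460 = 3.460.
Areal scale at 13.1°: h·k = 1.000 × 1.027 = 1.027.
Ratio = 3.460/1.027 ≈ 3.37.

3.37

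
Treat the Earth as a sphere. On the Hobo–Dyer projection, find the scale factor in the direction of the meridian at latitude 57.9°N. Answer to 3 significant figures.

The Hobo–Dyer projection is cylindrical equal-area with φ₀ = 37.5°. For cylindrical equal-area with standard parallel φ₀, h = cos φ / cos φ₀ and k = cos φ₀ / cos φ, so h·k = 1.
h = cos 57.9° / cos 37.5° = 0.5314/0.7934 = 0.6698.

0.670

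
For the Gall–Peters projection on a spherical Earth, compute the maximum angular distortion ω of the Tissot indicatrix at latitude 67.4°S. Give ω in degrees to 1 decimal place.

65.9°

The Gall–Peters projection is cylindrical equal-area with φ₀ = 45°. A cylindrical equal-area projection with standard parallel φ₀ has meridian scale h = cos φ / cos φ₀ and parallel scale k = cos φ₀ / cos φ (so areas are preserved, h·k = 1).
At 67.4°: h = 0.5435, k = 1.840; principal scales a = 1.840, b = 0.5435.
sin(ω/2) = (a − b)/(a + b) = 1.297/2.383 = 0.5440, so ω = 2 arcsin(0.5440) ≈ 65.9°.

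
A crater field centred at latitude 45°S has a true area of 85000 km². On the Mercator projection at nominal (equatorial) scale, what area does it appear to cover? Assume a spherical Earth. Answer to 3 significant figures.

170000 km²

For Mercator, h = k = sec φ (a conformal cylindrical projection has a single point scale, 1/cos φ).
Areal scale = k² = sec²φ = 1/cos²(45°) = 1/0.7071² = 2.000.
Apparent area = 85000 × 2.000 ≈ 170000 km².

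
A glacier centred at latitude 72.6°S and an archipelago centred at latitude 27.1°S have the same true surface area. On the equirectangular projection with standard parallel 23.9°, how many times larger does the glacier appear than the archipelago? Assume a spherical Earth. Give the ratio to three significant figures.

2.98

In the equirectangular projection with standard parallel φ₀ = 23.9° (x = Rλ cos φ₀, y = Rφ), meridians are true-scale (h = 1) and the parallel scale is k = cos φ₀ / cos φ.
Areal scale at 72.6°: h·k = 1.000 × 3.057 = 3.057.
Areal scale at 27.1°: h·k = 1.000 × 1.027 = 1.027.
Ratio = 3.057/1.027 ≈ 2.98.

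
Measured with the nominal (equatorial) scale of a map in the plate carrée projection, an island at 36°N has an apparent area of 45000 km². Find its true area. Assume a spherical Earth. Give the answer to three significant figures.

In the plate carrée (x = Rλ, y = Rφ), meridians are true-scale (h = 1) and parallels are stretched by k = sec φ.
Areal scale = h·k = 1 × sec φ; at 36°, h = 1.000, k = 1.236, so h·k = 1.236.
True area = apparent / (areal scale) = 45000 / 1.236 ≈ 36400 km².

36400 km²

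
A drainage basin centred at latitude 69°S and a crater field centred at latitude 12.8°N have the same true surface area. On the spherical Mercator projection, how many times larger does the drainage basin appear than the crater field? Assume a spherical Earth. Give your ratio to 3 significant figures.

7.40

On Mercator, area is exaggerated by sec²φ = 1/cos²φ.
At 69°: sec²(69°) = 1/0.3584² = 7.786.
At 12.8°: sec²(12.8°) = 1/0.9751² = 1.052.
Ratio = 7.786/1.052 = cos²(12.8°)/cos²(69°) ≈ 7.40.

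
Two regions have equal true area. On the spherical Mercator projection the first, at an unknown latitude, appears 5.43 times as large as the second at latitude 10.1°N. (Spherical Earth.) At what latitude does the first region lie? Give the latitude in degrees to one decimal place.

65.0°

For equal true areas on Mercator, apparent areas scale as sec²φ, so the ratio is cos²φ₂ / cos²φ₁.
cos²φ₂ / cos²φ₁ = 5.43  ⇒  cos φ₁ = cos 10.1° / √5.43 = 0.9845/2.330 = 0.4225.
φ₁ = arccos(0.4225) ≈ 65.0°.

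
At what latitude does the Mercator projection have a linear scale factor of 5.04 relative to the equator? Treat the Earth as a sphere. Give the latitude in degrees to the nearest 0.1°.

Mercator scale is k = sec φ = 1/cos φ.
1/cos φ = 5.04  ⇒  cos φ = 0.1984  ⇒  φ = arccos(0.1984) ≈ 78.6°.

78.6°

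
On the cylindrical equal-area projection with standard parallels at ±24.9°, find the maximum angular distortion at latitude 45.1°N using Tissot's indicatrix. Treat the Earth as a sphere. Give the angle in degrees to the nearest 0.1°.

28.4°

A cylindrical equal-area projection with standard parallel φ₀ has meridian scale h = cos φ / cos φ₀ and parallel scale k = cos φ₀ / cos φ (so areas are preserved, h·k = 1).
At 45.1°: h = 0.7782, k = 1.285; principal scales a = 1.285, b = 0.7782.
sin(ω/2) = (a − b)/(a + b) = 0.5068/2.063 = 0.2456, so ω = 2 arcsin(0.2456) ≈ 28.4°.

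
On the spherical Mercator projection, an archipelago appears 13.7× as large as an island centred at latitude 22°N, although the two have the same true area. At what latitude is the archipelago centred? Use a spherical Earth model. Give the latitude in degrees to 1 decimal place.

75.5°

Mercator areal scale is sec²φ, so apparent-area ratio = sec²φ₁ / sec²φ₂ = cos²φ₂ / cos²φ₁.
cos²φ₂ / cos²φ₁ = 13.7  ⇒  cos φ₁ = cos 22° / √13.7 = 0.9272/3.701 = 0.2505.
φ₁ = arccos(0.2505) ≈ 75.5°.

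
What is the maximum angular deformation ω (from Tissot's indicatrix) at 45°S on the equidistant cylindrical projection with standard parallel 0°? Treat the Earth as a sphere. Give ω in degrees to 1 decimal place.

In the plate carrée (x = Rλ, y = Rφ), meridians are true-scale (h = 1) and parallels are stretched by k = sec φ.
At 45°: h = 1.000, k = 1.414; principal scales a = 1.414, b = 1.000.
sin(ω/2) = (a − b)/(a + b) = 0.4142/2.414 = 0.1716, so ω = 2 arcsin(0.1716) ≈ 19.8°.

19.8°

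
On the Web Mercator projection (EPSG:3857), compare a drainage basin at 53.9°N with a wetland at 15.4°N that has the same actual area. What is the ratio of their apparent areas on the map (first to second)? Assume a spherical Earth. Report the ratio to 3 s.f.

2.68

On Mercator, area is exaggerated by sec²φ = 1/cos²φ.
At 53.9°: sec²(53.9°) = 1/0.5892² = 2.881.
At 15.4°: sec²(15.4°) = 1/0.9641² = 1.076.
Ratio = 2.881/1.076 = cos²(15.4°)/cos²(53.9°) ≈ 2.68.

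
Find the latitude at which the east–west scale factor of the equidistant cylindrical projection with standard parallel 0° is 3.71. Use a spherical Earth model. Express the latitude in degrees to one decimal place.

Plate carrée: h = 1, k = sec φ along parallels.
sec φ = 3.71  ⇒  cos φ = 0.2695  ⇒  φ ≈ 74.4°.

74.4°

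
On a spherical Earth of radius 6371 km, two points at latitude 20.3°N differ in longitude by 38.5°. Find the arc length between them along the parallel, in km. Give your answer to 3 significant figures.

Arc length along a parallel = R cos φ · Δλ (with Δλ in radians).
= 6371 × cos 20.3° × (38.5° × π/180) = 6371 × 0.9379 × 0.6720 ≈ 4020 km.

4020 km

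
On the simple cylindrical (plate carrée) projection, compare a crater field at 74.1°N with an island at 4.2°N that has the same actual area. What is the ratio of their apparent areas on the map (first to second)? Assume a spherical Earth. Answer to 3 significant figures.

3.64

In the plate carrée (x = Rλ, y = Rφ), meridians are true-scale (h = 1) and parallels are stretched by k = sec φ.
Areal scale at 74.1°: h·k = 1.000 × 3.650 = 3.650.
Areal scale at 4.2°: h·k = 1.000 × 1.003 = 1.003.
Ratio = 3.650/1.003 ≈ 3.64.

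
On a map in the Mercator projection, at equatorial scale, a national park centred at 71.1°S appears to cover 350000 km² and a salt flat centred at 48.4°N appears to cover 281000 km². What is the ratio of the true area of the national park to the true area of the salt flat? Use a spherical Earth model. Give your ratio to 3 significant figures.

On Mercator the areal scale is sec²φ, so true area = apparent × cos²φ.
True area of national park: 350000 × cos²(71.1°) = 350000 × 0.1049 = 36720 km².
True area of salt flat: 281000 × cos²(48.4°) = 281000 × 0.4408 = 123900 km².
Ratio = 36720 / 123900 ≈ 0.296.

0.296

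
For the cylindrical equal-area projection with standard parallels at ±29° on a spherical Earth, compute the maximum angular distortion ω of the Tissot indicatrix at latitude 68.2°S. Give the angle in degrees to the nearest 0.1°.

Cylindrical equal-area (φ₀ = 29°): h = cos φ / cos 29° along meridians, k = cos 29° / cos φ along parallels; h·k = 1.
At 68.2°: h = 0.4246, k = 2.355; principal scales a = 2.355, b = 0.4246.
sin(ω/2) = (a − b)/(a + b) = 1.931/2.780 = 0.6945, so ω = 2 arcsin(0.6945) ≈ 88.0°.

88.0°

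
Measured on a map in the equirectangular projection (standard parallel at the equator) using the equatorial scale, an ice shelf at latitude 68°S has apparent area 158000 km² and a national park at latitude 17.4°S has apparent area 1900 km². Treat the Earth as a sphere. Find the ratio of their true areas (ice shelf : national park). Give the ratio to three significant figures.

32.6

On the plate carrée, areal scale = h·k = 1 × sec φ, so true area = apparent × cos φ.
True area of ice shelf: 158000 × cos(68°) = 158000 × 0.3746 = 59190 km².
True area of national park: 1900 × cos(17.4°) = 1900 × 0.9542 = 1813 km².
Ratio = 59190 / 1813 ≈ 32.6.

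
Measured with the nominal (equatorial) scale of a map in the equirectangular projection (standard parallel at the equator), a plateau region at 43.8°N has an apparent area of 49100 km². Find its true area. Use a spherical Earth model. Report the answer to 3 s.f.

For the equirectangular projection with φ₀ = 0 (plate carrée), h = 1 along meridians and k = sec φ along parallels.
Areal scale = h·k = 1 × sec φ; at 43.8°, h = 1.000, k = 1.386, so h·k = 1.386.
True area = apparent / (areal scale) = 49100 / 1.386 ≈ 35400 km².

35400 km²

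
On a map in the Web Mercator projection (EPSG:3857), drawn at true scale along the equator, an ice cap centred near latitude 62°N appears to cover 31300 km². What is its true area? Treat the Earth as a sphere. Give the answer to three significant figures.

6900 km²

For Mercator, h = k = sec φ (a conformal cylindrical projection has a single point scale, 1/cos φ).
Areal scale = k² = sec²φ = 1/cos²(62°) = 1/0.4695² = 4.537.
True area = apparent / (areal scale) = 31300 / 4.537 ≈ 6900 km².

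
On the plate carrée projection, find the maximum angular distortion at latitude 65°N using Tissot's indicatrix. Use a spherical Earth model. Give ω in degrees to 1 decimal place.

47.9°

Plate carrée maps x = Rλ, y = Rφ. The meridian scale is h = 1 and the parallel scale is k = 1/cos φ = sec φ.
At 65°: h = 1.000, k = 2.366; principal scales a = 2.366, b = 1.000.
sin(ω/2) = (a − b)/(a + b) = 1.366/3.366 = 0.4059, so ω = 2 arcsin(0.4059) ≈ 47.9°.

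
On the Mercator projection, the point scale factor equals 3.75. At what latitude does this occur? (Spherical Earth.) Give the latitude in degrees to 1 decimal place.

Mercator scale is k = sec φ = 1/cos φ.
1/cos φ = 3.75  ⇒  cos φ = 0.2667  ⇒  φ = arccos(0.2667) ≈ 74.5°.

74.5°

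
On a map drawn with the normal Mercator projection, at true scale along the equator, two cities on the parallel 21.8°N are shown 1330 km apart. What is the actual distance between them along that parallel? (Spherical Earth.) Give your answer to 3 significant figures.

For Mercator, h = k = sec φ (a conformal cylindrical projection has a single point scale, 1/cos φ).
Along the parallel at 21.8°, map distances are exaggerated by k = sec 21.8° = 1.077.
True distance = 1330 / 1.077 = 1330 × cos 21.8° ≈ 1230 km.

1230 km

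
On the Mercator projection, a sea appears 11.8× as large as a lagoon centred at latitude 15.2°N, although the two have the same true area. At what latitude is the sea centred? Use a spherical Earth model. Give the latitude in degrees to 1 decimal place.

73.7°

Mercator areal scale is sec²φ, so apparent-area ratio = sec²φ₁ / sec²φ₂ = cos²φ₂ / cos²φ₁.
cos²φ₂ / cos²φ₁ = 11.8  ⇒  cos φ₁ = cos 15.2° / √11.8 = 0.9650/3.435 = 0.2809.
φ₁ = arccos(0.2809) ≈ 73.7°.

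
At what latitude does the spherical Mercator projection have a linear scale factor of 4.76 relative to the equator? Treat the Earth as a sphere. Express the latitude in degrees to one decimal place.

Mercator scale is k = sec φ = 1/cos φ.
1/cos φ = 4.76  ⇒  cos φ = 0.2101  ⇒  φ = arccos(0.2101) ≈ 77.9°.

77.9°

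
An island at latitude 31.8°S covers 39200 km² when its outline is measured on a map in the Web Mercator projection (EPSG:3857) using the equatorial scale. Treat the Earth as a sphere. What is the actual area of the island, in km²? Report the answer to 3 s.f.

28300 km²

Mercator is conformal, so the point scale is isotropic: h = k = sec φ = 1/cos φ.
Areal scale = k² = sec²φ = 1/cos²(31.8°) = 1/0.8499² = 1.384.
True area = apparent / (areal scale) = 39200 / 1.384 ≈ 28300 km².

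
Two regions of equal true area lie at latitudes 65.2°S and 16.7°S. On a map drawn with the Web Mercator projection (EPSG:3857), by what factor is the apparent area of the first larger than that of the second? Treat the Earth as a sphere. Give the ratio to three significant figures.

5.21

Mercator areal scale is sec²φ.
At 65.2°: sec²(65.2°) = 1/0.4195² = 5.684.
At 16.7°: sec²(16.7°) = 1/0.9578² = 1.090.
Ratio = 5.684/1.090 = cos²(16.7°)/cos²(65.2°) ≈ 5.21.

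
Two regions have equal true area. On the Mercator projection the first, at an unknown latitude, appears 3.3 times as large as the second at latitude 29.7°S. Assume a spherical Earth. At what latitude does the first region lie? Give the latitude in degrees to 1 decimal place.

On Mercator, (apparent₁)/(apparent₂) = sec²φ₁ / sec²φ₂ when true areas are equal.
cos²φ₂ / cos²φ₁ = 3.3  ⇒  cos φ₁ = cos 29.7° / √3.3 = 0.8686/1.817 = 0.4782.
φ₁ = arccos(0.4782) ≈ 61.4°.

61.4°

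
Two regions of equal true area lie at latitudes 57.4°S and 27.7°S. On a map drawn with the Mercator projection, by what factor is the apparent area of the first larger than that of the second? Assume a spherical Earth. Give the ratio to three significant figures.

Mercator is conformal with k = sec φ, so areal scale = k² = sec²φ.
At 57.4°: sec²(57.4°) = 1/0.5388² = 3.445.
At 27.7°: sec²(27.7°) = 1/0.8854² = 1.276.
Ratio = 3.445/1.276 = cos²(27.7°)/cos²(57.4°) ≈ 2.70.

2.70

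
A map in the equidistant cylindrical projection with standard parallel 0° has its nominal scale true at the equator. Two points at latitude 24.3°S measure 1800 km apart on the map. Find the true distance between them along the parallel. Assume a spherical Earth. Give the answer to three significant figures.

For the equirectangular projection with φ₀ = 0 (plate carrée), h = 1 along meridians and k = sec φ along parallels.
Along the parallel at 24.3°, map distances are exaggerated by k = sec 24.3° = 1.097.
True distance = 1800 / 1.097 = 1800 × cos 24.3° ≈ 1640 km.

1640 km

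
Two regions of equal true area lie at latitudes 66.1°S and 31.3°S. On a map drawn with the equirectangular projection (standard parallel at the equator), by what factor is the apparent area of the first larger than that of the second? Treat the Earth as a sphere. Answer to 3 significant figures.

In the plate carrée (x = Rλ, y = Rφ), meridians are true-scale (h = 1) and parallels are stretched by k = sec φ.
Areal scale at 66.1°: h·k = 1.000 × 2.468 = 2.468.
Areal scale at 31.3°: h·k = 1.000 × 1.170 = 1.170.
Ratio = 2.468/1.170 ≈ 2.11.

2.11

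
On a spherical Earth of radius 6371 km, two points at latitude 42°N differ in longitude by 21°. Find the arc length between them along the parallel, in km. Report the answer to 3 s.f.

1740 km

Arc length along a parallel = R cos φ · Δλ (with Δλ in radians).
= 6371 × cos 42° × (21° × π/180) = 6371 × 0.7431 × 0.3665 ≈ 1740 km.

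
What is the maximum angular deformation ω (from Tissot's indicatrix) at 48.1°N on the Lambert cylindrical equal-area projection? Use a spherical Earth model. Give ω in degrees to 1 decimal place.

The Lambert cylindrical equal-area projection is the cylindrical equal-area projection with its standard parallel at the equator (φ₀ = 0). For cylindrical equal-area with standard parallel φ₀, h = cos φ / cos φ₀ and k = cos φ₀ / cos φ, so h·k = 1.
At 48.1°: h = 0.6678, k = 1.497; principal scales a = 1.497, b = 0.6678.
sin(ω/2) = (a − b)/(a + b) = 0.8295/2.165 = 0.3831, so ω = 2 arcsin(0.3831) ≈ 45.1°.

45.1°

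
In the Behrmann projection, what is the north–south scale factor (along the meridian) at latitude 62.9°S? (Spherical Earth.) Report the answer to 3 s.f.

Behrmann is a cylindrical equal-area projection with standard parallels at ±30°. Cylindrical equal-area (φ₀ = 30°): h = cos φ / cos 30° along meridians, k = cos 30° / cos φ along parallels; h·k = 1.
h = cos 62.9° / cos 30° = 0.4555/0.8660 = 0.5260.

0.526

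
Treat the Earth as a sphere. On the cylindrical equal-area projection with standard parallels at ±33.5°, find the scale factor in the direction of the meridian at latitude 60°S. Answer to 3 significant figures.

0.600

A cylindrical equal-area projection with standard parallel φ₀ has meridian scale h = cos φ / cos φ₀ and parallel scale k = cos φ₀ / cos φ (so areas are preserved, h·k = 1).
h = cos 60° / cos 33.5° = 0.5000/0.8339 = 0.5996.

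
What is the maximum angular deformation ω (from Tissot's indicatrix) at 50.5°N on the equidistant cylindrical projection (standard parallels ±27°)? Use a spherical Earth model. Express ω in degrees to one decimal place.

19.2°

The equidistant cylindrical projection with φ₀ = 27° has h = 1 (meridians true) and k = cos φ₀ / cos φ along parallels.
At 50.5°: h = 1.000, k = 1.401; principal scales a = 1.401, b = 1.000.
sin(ω/2) = (a − b)/(a + b) = 0.4008/2.401 = 0.1669, so ω = 2 arcsin(0.1669) ≈ 19.2°.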